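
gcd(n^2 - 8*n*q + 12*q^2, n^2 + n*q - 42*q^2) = -n + 6*q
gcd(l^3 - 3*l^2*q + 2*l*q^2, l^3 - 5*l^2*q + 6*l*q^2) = -l^2 + 2*l*q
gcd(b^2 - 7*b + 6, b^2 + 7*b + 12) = 1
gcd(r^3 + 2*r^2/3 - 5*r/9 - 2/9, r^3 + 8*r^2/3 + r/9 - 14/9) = r^2 + r/3 - 2/3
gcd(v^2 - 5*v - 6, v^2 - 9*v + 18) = v - 6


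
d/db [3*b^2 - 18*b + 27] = 6*b - 18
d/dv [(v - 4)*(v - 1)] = 2*v - 5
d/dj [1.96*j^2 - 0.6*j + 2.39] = 3.92*j - 0.6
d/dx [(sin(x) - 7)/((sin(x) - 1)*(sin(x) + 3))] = (14*sin(x) + cos(x)^2 + 10)*cos(x)/((sin(x) - 1)^2*(sin(x) + 3)^2)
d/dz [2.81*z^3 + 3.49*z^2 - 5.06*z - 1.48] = 8.43*z^2 + 6.98*z - 5.06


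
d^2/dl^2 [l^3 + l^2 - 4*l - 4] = 6*l + 2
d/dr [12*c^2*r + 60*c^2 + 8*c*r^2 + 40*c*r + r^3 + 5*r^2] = 12*c^2 + 16*c*r + 40*c + 3*r^2 + 10*r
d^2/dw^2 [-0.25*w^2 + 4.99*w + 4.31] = -0.500000000000000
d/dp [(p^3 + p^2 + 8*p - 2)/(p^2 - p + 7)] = (p^4 - 2*p^3 + 12*p^2 + 18*p + 54)/(p^4 - 2*p^3 + 15*p^2 - 14*p + 49)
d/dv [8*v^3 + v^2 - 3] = 2*v*(12*v + 1)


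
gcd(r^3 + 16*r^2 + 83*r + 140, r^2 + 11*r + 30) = r + 5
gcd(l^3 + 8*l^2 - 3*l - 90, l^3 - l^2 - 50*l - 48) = l + 6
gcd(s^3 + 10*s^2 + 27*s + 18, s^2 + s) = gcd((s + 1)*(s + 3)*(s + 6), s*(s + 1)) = s + 1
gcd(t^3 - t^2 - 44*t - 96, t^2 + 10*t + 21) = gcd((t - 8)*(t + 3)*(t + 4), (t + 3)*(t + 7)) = t + 3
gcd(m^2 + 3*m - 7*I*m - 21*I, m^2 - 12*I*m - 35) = m - 7*I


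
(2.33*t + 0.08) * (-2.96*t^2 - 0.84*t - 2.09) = -6.8968*t^3 - 2.194*t^2 - 4.9369*t - 0.1672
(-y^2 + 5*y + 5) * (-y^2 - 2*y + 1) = y^4 - 3*y^3 - 16*y^2 - 5*y + 5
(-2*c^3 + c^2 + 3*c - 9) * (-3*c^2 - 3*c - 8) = 6*c^5 + 3*c^4 + 4*c^3 + 10*c^2 + 3*c + 72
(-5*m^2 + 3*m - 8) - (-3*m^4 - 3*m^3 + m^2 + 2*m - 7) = 3*m^4 + 3*m^3 - 6*m^2 + m - 1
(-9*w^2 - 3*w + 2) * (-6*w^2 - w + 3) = 54*w^4 + 27*w^3 - 36*w^2 - 11*w + 6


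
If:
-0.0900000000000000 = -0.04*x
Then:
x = 2.25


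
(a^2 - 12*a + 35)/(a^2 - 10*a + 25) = (a - 7)/(a - 5)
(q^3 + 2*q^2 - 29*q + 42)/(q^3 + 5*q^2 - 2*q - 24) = (q^2 + 4*q - 21)/(q^2 + 7*q + 12)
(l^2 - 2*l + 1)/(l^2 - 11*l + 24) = (l^2 - 2*l + 1)/(l^2 - 11*l + 24)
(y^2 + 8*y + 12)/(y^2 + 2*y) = (y + 6)/y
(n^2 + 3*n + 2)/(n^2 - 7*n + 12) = (n^2 + 3*n + 2)/(n^2 - 7*n + 12)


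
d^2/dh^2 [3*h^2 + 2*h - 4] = 6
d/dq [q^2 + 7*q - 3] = 2*q + 7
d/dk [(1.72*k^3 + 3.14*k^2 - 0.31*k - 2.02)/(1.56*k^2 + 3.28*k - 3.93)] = (2.6832*k^4 + 11.2832*k^3 - 9.496*k^2 - 18.378*k + 7.8439)/(2.4336*k^4 + 10.2336*k^3 - 1.5032*k^2 - 25.7808*k + 15.4449)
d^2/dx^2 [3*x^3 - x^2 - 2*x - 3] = 18*x - 2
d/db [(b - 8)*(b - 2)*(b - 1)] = 3*b^2 - 22*b + 26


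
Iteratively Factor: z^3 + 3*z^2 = (z)*(z^2 + 3*z) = z^2*(z + 3)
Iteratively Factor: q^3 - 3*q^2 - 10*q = (q - 5)*(q^2 + 2*q) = (q - 5)*(q + 2)*(q)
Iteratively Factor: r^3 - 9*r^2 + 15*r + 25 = (r - 5)*(r^2 - 4*r - 5) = (r - 5)^2*(r + 1)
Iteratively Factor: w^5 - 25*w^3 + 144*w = (w + 3)*(w^4 - 3*w^3 - 16*w^2 + 48*w) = (w + 3)*(w + 4)*(w^3 - 7*w^2 + 12*w) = w*(w + 3)*(w + 4)*(w^2 - 7*w + 12) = w*(w - 4)*(w + 3)*(w + 4)*(w - 3)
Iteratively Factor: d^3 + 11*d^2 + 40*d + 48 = (d + 3)*(d^2 + 8*d + 16) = (d + 3)*(d + 4)*(d + 4)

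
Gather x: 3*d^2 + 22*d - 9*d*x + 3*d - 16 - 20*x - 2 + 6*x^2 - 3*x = 3*d^2 + 25*d + 6*x^2 + x*(-9*d - 23) - 18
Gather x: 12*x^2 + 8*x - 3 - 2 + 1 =12*x^2 + 8*x - 4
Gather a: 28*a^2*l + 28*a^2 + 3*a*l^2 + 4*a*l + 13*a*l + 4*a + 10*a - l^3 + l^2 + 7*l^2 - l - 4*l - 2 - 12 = a^2*(28*l + 28) + a*(3*l^2 + 17*l + 14) - l^3 + 8*l^2 - 5*l - 14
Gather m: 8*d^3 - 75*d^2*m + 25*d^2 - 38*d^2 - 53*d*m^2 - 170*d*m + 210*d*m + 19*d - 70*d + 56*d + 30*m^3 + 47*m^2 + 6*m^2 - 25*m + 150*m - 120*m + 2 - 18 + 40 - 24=8*d^3 - 13*d^2 + 5*d + 30*m^3 + m^2*(53 - 53*d) + m*(-75*d^2 + 40*d + 5)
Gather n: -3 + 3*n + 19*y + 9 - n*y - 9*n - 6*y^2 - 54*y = n*(-y - 6) - 6*y^2 - 35*y + 6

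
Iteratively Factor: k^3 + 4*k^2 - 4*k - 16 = (k + 4)*(k^2 - 4) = (k - 2)*(k + 4)*(k + 2)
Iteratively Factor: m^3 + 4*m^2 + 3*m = (m + 3)*(m^2 + m) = m*(m + 3)*(m + 1)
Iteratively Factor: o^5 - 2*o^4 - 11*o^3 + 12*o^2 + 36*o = (o - 3)*(o^4 + o^3 - 8*o^2 - 12*o) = o*(o - 3)*(o^3 + o^2 - 8*o - 12) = o*(o - 3)*(o + 2)*(o^2 - o - 6) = o*(o - 3)*(o + 2)^2*(o - 3)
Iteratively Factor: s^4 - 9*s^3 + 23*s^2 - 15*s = (s - 3)*(s^3 - 6*s^2 + 5*s) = (s - 5)*(s - 3)*(s^2 - s) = s*(s - 5)*(s - 3)*(s - 1)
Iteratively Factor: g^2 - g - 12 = (g + 3)*(g - 4)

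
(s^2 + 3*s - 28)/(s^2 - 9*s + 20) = (s + 7)/(s - 5)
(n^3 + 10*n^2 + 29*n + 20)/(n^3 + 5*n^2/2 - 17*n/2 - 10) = 2*(n + 5)/(2*n - 5)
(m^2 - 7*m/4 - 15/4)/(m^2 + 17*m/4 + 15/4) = (m - 3)/(m + 3)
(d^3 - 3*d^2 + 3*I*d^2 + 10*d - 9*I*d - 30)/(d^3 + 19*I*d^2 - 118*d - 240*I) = (d^2 - d*(3 + 2*I) + 6*I)/(d^2 + 14*I*d - 48)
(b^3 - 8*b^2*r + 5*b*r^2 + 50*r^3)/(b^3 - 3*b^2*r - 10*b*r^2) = (b - 5*r)/b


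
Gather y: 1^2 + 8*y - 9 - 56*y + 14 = 6 - 48*y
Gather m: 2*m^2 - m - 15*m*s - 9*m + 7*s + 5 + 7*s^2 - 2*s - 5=2*m^2 + m*(-15*s - 10) + 7*s^2 + 5*s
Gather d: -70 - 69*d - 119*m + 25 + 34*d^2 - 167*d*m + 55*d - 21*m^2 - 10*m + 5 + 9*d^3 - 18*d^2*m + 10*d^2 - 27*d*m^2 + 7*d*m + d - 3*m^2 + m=9*d^3 + d^2*(44 - 18*m) + d*(-27*m^2 - 160*m - 13) - 24*m^2 - 128*m - 40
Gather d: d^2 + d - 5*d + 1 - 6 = d^2 - 4*d - 5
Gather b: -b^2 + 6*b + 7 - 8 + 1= -b^2 + 6*b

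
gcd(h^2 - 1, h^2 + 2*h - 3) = h - 1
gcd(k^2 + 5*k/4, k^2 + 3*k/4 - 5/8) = k + 5/4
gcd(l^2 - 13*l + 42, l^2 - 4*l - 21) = l - 7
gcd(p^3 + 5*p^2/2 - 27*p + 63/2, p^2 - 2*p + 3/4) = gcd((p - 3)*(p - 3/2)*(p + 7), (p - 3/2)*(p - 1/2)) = p - 3/2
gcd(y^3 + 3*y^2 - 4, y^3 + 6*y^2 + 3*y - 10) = y^2 + y - 2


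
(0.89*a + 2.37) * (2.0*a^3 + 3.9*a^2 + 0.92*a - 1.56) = 1.78*a^4 + 8.211*a^3 + 10.0618*a^2 + 0.792*a - 3.6972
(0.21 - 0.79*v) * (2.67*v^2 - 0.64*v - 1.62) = -2.1093*v^3 + 1.0663*v^2 + 1.1454*v - 0.3402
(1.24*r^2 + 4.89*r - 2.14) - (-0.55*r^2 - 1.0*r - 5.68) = 1.79*r^2 + 5.89*r + 3.54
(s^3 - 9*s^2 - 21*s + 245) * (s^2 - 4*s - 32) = s^5 - 13*s^4 - 17*s^3 + 617*s^2 - 308*s - 7840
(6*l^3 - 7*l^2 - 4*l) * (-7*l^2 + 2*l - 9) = -42*l^5 + 61*l^4 - 40*l^3 + 55*l^2 + 36*l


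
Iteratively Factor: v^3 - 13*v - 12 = (v - 4)*(v^2 + 4*v + 3) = (v - 4)*(v + 1)*(v + 3)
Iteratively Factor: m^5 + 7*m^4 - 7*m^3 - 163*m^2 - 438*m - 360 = (m + 2)*(m^4 + 5*m^3 - 17*m^2 - 129*m - 180) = (m - 5)*(m + 2)*(m^3 + 10*m^2 + 33*m + 36) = (m - 5)*(m + 2)*(m + 3)*(m^2 + 7*m + 12) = (m - 5)*(m + 2)*(m + 3)*(m + 4)*(m + 3)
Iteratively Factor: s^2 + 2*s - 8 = (s + 4)*(s - 2)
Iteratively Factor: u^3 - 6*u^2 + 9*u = (u - 3)*(u^2 - 3*u) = (u - 3)^2*(u)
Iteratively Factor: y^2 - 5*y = (y)*(y - 5)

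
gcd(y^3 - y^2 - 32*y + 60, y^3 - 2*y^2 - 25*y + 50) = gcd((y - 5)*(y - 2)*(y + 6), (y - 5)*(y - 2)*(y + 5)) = y^2 - 7*y + 10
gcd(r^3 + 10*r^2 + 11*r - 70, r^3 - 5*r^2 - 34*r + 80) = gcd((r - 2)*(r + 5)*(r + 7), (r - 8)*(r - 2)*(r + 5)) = r^2 + 3*r - 10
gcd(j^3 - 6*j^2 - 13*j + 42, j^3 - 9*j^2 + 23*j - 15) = 1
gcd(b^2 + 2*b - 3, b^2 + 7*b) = 1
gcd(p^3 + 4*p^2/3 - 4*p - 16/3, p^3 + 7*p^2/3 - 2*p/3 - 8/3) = p^2 + 10*p/3 + 8/3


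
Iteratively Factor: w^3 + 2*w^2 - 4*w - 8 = (w - 2)*(w^2 + 4*w + 4) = (w - 2)*(w + 2)*(w + 2)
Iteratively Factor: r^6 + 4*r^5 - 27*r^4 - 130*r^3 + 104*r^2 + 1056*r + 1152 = (r + 3)*(r^5 + r^4 - 30*r^3 - 40*r^2 + 224*r + 384) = (r - 4)*(r + 3)*(r^4 + 5*r^3 - 10*r^2 - 80*r - 96) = (r - 4)*(r + 3)*(r + 4)*(r^3 + r^2 - 14*r - 24) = (r - 4)*(r + 2)*(r + 3)*(r + 4)*(r^2 - r - 12) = (r - 4)^2*(r + 2)*(r + 3)*(r + 4)*(r + 3)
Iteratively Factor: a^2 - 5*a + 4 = (a - 1)*(a - 4)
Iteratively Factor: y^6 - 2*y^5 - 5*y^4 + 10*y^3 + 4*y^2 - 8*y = (y + 1)*(y^5 - 3*y^4 - 2*y^3 + 12*y^2 - 8*y) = (y - 2)*(y + 1)*(y^4 - y^3 - 4*y^2 + 4*y) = y*(y - 2)*(y + 1)*(y^3 - y^2 - 4*y + 4) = y*(y - 2)*(y - 1)*(y + 1)*(y^2 - 4) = y*(y - 2)*(y - 1)*(y + 1)*(y + 2)*(y - 2)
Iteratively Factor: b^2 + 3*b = (b)*(b + 3)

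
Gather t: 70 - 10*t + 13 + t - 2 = 81 - 9*t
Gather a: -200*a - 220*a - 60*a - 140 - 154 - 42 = -480*a - 336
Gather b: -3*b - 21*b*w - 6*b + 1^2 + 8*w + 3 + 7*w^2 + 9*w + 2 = b*(-21*w - 9) + 7*w^2 + 17*w + 6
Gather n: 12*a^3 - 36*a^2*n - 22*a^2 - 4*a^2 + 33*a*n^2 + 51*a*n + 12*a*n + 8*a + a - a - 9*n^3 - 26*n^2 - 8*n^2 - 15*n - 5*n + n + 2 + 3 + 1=12*a^3 - 26*a^2 + 8*a - 9*n^3 + n^2*(33*a - 34) + n*(-36*a^2 + 63*a - 19) + 6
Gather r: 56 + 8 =64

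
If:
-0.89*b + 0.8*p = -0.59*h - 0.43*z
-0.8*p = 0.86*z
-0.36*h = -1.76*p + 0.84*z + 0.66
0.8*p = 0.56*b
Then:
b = 0.47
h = 0.49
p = 0.33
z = -0.31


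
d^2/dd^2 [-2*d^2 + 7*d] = -4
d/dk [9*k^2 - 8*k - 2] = 18*k - 8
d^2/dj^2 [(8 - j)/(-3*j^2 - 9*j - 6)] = 2*((5 - 3*j)*(j^2 + 3*j + 2) + (j - 8)*(2*j + 3)^2)/(3*(j^2 + 3*j + 2)^3)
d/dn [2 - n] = -1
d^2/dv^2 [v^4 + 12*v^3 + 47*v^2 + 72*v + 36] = 12*v^2 + 72*v + 94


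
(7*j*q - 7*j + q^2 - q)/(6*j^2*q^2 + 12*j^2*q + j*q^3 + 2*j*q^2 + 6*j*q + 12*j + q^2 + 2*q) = (7*j*q - 7*j + q^2 - q)/(6*j^2*q^2 + 12*j^2*q + j*q^3 + 2*j*q^2 + 6*j*q + 12*j + q^2 + 2*q)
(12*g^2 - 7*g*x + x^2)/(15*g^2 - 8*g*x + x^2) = (-4*g + x)/(-5*g + x)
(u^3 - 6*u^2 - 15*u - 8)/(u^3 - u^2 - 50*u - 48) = (u + 1)/(u + 6)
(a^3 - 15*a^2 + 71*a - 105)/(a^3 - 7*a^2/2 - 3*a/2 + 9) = 2*(a^2 - 12*a + 35)/(2*a^2 - a - 6)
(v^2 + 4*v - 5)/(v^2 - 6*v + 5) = (v + 5)/(v - 5)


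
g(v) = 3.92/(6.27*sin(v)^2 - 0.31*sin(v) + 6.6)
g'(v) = 3.92*(-12.54*sin(v)*cos(v) + 0.31*cos(v))/(6.27*sin(v)^2 - 0.31*sin(v) + 6.6)^2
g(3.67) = 0.47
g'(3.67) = -0.32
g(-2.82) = 0.54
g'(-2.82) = -0.30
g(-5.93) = 0.54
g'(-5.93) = -0.28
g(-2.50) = 0.43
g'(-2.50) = -0.30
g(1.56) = 0.31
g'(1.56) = -0.00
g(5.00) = 0.31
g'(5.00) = 0.09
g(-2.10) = 0.34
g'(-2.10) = -0.17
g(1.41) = 0.32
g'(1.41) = -0.05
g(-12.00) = 0.48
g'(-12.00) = -0.31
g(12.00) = 0.46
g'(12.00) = 0.32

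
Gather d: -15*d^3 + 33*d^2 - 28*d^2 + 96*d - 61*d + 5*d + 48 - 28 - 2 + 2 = -15*d^3 + 5*d^2 + 40*d + 20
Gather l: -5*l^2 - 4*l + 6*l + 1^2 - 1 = -5*l^2 + 2*l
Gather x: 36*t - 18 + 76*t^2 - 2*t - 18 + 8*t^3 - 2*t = 8*t^3 + 76*t^2 + 32*t - 36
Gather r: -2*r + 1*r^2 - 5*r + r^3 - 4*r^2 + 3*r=r^3 - 3*r^2 - 4*r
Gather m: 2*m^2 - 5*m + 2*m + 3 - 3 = 2*m^2 - 3*m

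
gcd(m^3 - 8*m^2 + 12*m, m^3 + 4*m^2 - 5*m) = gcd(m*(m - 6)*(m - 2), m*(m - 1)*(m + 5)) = m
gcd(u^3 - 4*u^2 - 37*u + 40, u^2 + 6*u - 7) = u - 1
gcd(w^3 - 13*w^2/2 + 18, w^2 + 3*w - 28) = 1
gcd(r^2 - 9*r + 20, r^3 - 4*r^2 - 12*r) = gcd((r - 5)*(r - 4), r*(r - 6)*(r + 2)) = 1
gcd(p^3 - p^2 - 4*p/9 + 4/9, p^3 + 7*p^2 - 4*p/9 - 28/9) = p^2 - 4/9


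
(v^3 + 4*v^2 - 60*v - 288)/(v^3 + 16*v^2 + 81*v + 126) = (v^2 - 2*v - 48)/(v^2 + 10*v + 21)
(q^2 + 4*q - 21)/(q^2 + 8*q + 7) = (q - 3)/(q + 1)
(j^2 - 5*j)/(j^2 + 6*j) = (j - 5)/(j + 6)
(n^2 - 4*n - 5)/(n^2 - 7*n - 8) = (n - 5)/(n - 8)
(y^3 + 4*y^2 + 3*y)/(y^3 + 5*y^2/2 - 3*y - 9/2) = 2*y/(2*y - 3)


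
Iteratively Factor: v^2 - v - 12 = (v + 3)*(v - 4)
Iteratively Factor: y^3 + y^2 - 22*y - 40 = (y + 4)*(y^2 - 3*y - 10) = (y + 2)*(y + 4)*(y - 5)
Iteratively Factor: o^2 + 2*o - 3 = (o + 3)*(o - 1)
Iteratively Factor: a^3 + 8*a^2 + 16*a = (a + 4)*(a^2 + 4*a) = a*(a + 4)*(a + 4)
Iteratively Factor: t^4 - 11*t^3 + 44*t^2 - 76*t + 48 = (t - 2)*(t^3 - 9*t^2 + 26*t - 24) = (t - 4)*(t - 2)*(t^2 - 5*t + 6) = (t - 4)*(t - 2)^2*(t - 3)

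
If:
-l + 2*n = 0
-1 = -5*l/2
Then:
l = 2/5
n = 1/5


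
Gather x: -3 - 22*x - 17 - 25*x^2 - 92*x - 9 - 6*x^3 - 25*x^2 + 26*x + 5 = -6*x^3 - 50*x^2 - 88*x - 24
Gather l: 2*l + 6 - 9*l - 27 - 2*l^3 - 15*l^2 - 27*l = -2*l^3 - 15*l^2 - 34*l - 21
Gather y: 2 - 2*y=2 - 2*y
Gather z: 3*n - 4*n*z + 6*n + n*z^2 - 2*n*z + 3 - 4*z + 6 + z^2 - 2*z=9*n + z^2*(n + 1) + z*(-6*n - 6) + 9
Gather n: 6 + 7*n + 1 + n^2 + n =n^2 + 8*n + 7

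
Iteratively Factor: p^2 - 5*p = (p - 5)*(p)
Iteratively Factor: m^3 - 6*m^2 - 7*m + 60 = (m - 5)*(m^2 - m - 12) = (m - 5)*(m + 3)*(m - 4)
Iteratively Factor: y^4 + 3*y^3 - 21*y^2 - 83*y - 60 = (y + 1)*(y^3 + 2*y^2 - 23*y - 60) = (y + 1)*(y + 3)*(y^2 - y - 20) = (y - 5)*(y + 1)*(y + 3)*(y + 4)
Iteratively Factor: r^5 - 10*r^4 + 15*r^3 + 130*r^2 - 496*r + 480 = (r - 2)*(r^4 - 8*r^3 - r^2 + 128*r - 240) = (r - 5)*(r - 2)*(r^3 - 3*r^2 - 16*r + 48) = (r - 5)*(r - 4)*(r - 2)*(r^2 + r - 12) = (r - 5)*(r - 4)*(r - 3)*(r - 2)*(r + 4)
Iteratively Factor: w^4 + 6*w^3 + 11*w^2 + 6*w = (w + 2)*(w^3 + 4*w^2 + 3*w) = (w + 2)*(w + 3)*(w^2 + w) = (w + 1)*(w + 2)*(w + 3)*(w)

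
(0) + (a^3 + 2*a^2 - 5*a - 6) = a^3 + 2*a^2 - 5*a - 6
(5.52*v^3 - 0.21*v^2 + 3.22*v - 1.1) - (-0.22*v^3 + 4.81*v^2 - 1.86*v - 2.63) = 5.74*v^3 - 5.02*v^2 + 5.08*v + 1.53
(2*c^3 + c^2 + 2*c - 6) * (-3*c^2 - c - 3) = -6*c^5 - 5*c^4 - 13*c^3 + 13*c^2 + 18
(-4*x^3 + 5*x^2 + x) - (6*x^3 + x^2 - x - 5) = -10*x^3 + 4*x^2 + 2*x + 5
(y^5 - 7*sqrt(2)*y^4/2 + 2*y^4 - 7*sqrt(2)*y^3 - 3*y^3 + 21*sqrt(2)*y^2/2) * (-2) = -2*y^5 - 4*y^4 + 7*sqrt(2)*y^4 + 6*y^3 + 14*sqrt(2)*y^3 - 21*sqrt(2)*y^2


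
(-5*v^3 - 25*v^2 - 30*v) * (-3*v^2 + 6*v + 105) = 15*v^5 + 45*v^4 - 585*v^3 - 2805*v^2 - 3150*v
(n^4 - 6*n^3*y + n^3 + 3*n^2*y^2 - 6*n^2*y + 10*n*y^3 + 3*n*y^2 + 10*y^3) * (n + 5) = n^5 - 6*n^4*y + 6*n^4 + 3*n^3*y^2 - 36*n^3*y + 5*n^3 + 10*n^2*y^3 + 18*n^2*y^2 - 30*n^2*y + 60*n*y^3 + 15*n*y^2 + 50*y^3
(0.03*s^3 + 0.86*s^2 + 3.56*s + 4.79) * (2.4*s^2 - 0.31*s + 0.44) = 0.072*s^5 + 2.0547*s^4 + 8.2906*s^3 + 10.7708*s^2 + 0.0814999999999999*s + 2.1076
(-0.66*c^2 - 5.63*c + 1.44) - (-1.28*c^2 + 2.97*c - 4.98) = 0.62*c^2 - 8.6*c + 6.42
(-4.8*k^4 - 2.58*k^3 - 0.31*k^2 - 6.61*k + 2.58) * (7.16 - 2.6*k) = 12.48*k^5 - 27.66*k^4 - 17.6668*k^3 + 14.9664*k^2 - 54.0356*k + 18.4728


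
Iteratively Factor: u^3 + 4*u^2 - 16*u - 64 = (u - 4)*(u^2 + 8*u + 16) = (u - 4)*(u + 4)*(u + 4)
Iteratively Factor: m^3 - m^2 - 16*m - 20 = (m - 5)*(m^2 + 4*m + 4) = (m - 5)*(m + 2)*(m + 2)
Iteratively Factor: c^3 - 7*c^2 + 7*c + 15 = (c - 5)*(c^2 - 2*c - 3) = (c - 5)*(c - 3)*(c + 1)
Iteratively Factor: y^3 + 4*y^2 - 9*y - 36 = (y + 4)*(y^2 - 9) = (y + 3)*(y + 4)*(y - 3)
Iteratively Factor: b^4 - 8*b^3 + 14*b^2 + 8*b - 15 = (b - 1)*(b^3 - 7*b^2 + 7*b + 15) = (b - 1)*(b + 1)*(b^2 - 8*b + 15) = (b - 3)*(b - 1)*(b + 1)*(b - 5)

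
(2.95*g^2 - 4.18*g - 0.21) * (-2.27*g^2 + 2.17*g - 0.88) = -6.6965*g^4 + 15.8901*g^3 - 11.1899*g^2 + 3.2227*g + 0.1848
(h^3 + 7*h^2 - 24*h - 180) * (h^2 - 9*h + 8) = h^5 - 2*h^4 - 79*h^3 + 92*h^2 + 1428*h - 1440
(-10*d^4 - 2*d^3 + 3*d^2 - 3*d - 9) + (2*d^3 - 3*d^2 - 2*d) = -10*d^4 - 5*d - 9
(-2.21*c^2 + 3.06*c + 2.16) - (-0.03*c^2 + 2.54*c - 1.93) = -2.18*c^2 + 0.52*c + 4.09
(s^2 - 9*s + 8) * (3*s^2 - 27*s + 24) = 3*s^4 - 54*s^3 + 291*s^2 - 432*s + 192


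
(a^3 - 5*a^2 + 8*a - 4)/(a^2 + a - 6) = (a^2 - 3*a + 2)/(a + 3)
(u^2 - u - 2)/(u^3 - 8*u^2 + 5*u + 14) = 1/(u - 7)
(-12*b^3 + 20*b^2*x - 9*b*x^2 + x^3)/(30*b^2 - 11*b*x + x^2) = (2*b^2 - 3*b*x + x^2)/(-5*b + x)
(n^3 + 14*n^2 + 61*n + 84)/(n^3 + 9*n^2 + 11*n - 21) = (n + 4)/(n - 1)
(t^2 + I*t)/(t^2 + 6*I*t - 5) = t/(t + 5*I)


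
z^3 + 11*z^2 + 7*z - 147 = (z - 3)*(z + 7)^2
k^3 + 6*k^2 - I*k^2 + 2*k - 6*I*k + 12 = (k + 6)*(k - 2*I)*(k + I)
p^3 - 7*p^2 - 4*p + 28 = (p - 7)*(p - 2)*(p + 2)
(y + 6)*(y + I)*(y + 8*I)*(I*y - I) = I*y^4 - 9*y^3 + 5*I*y^3 - 45*y^2 - 14*I*y^2 + 54*y - 40*I*y + 48*I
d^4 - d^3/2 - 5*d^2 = d^2*(d - 5/2)*(d + 2)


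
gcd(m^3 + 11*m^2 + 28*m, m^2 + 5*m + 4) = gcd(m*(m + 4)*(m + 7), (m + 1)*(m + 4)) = m + 4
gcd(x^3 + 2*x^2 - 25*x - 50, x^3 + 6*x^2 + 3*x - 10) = x^2 + 7*x + 10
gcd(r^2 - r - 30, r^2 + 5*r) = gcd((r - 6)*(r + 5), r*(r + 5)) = r + 5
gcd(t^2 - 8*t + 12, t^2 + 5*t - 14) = t - 2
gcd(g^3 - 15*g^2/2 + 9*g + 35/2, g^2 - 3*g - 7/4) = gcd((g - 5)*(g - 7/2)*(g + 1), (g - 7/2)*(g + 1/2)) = g - 7/2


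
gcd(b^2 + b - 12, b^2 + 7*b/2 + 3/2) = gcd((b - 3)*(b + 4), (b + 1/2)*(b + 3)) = 1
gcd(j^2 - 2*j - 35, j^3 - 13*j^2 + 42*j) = j - 7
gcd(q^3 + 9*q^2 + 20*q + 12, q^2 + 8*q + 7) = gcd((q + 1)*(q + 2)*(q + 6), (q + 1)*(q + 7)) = q + 1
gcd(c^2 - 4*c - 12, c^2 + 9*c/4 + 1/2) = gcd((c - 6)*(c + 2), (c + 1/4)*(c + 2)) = c + 2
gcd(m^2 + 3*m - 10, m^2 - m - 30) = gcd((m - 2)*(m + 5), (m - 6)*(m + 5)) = m + 5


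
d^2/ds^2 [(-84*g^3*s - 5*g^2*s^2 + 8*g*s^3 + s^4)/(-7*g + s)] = 2*(-833*g^4 + 1176*g^3*s + 126*g^2*s^2 - 48*g*s^3 + 3*s^4)/(-343*g^3 + 147*g^2*s - 21*g*s^2 + s^3)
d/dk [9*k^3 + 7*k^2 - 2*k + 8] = 27*k^2 + 14*k - 2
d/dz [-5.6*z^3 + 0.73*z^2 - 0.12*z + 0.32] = -16.8*z^2 + 1.46*z - 0.12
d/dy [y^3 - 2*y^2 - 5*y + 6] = 3*y^2 - 4*y - 5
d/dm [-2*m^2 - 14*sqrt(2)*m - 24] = -4*m - 14*sqrt(2)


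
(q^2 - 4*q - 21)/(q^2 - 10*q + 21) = (q + 3)/(q - 3)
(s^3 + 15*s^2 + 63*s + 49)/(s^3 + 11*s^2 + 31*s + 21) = (s + 7)/(s + 3)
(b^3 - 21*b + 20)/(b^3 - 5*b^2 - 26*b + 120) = (b - 1)/(b - 6)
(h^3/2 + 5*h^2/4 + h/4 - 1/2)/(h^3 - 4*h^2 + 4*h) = (2*h^3 + 5*h^2 + h - 2)/(4*h*(h^2 - 4*h + 4))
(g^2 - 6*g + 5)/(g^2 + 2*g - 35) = (g - 1)/(g + 7)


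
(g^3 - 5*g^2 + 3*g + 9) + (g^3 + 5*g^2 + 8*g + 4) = 2*g^3 + 11*g + 13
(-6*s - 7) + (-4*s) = -10*s - 7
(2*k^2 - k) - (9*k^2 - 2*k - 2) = -7*k^2 + k + 2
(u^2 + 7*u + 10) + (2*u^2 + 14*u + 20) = 3*u^2 + 21*u + 30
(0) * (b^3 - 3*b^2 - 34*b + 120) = 0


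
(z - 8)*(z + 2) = z^2 - 6*z - 16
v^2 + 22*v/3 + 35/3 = (v + 7/3)*(v + 5)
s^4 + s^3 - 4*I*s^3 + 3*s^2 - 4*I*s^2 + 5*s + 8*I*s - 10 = (s - 1)*(s + 2)*(s - 5*I)*(s + I)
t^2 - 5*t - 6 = (t - 6)*(t + 1)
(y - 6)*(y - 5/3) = y^2 - 23*y/3 + 10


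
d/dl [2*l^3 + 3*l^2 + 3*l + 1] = 6*l^2 + 6*l + 3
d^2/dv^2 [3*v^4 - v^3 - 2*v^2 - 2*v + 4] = 36*v^2 - 6*v - 4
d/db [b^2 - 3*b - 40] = 2*b - 3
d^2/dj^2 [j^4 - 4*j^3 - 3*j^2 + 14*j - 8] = 12*j^2 - 24*j - 6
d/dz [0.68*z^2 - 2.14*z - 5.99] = 1.36*z - 2.14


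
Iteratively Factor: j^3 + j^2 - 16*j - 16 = (j + 1)*(j^2 - 16) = (j + 1)*(j + 4)*(j - 4)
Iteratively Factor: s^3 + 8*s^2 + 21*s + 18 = (s + 3)*(s^2 + 5*s + 6) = (s + 2)*(s + 3)*(s + 3)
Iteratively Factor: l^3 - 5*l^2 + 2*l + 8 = (l + 1)*(l^2 - 6*l + 8) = (l - 2)*(l + 1)*(l - 4)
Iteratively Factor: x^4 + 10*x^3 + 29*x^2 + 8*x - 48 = (x + 3)*(x^3 + 7*x^2 + 8*x - 16) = (x + 3)*(x + 4)*(x^2 + 3*x - 4) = (x - 1)*(x + 3)*(x + 4)*(x + 4)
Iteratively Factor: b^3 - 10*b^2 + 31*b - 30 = (b - 2)*(b^2 - 8*b + 15) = (b - 3)*(b - 2)*(b - 5)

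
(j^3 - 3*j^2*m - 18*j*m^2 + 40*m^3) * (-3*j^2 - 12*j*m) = -3*j^5 - 3*j^4*m + 90*j^3*m^2 + 96*j^2*m^3 - 480*j*m^4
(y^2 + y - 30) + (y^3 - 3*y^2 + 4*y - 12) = y^3 - 2*y^2 + 5*y - 42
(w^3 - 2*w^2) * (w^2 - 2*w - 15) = w^5 - 4*w^4 - 11*w^3 + 30*w^2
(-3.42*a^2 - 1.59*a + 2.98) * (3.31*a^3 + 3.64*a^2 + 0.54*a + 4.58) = -11.3202*a^5 - 17.7117*a^4 + 2.2294*a^3 - 5.675*a^2 - 5.673*a + 13.6484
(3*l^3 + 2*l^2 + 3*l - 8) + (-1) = 3*l^3 + 2*l^2 + 3*l - 9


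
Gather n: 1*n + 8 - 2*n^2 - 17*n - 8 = -2*n^2 - 16*n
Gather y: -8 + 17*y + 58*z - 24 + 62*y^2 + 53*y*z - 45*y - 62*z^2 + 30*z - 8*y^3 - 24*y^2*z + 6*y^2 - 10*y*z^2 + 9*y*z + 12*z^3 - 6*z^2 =-8*y^3 + y^2*(68 - 24*z) + y*(-10*z^2 + 62*z - 28) + 12*z^3 - 68*z^2 + 88*z - 32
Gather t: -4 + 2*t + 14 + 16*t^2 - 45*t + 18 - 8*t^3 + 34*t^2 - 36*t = -8*t^3 + 50*t^2 - 79*t + 28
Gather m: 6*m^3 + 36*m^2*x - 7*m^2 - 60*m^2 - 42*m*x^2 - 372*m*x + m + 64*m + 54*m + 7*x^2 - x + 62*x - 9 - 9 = 6*m^3 + m^2*(36*x - 67) + m*(-42*x^2 - 372*x + 119) + 7*x^2 + 61*x - 18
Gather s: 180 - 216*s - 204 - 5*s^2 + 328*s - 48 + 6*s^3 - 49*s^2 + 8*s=6*s^3 - 54*s^2 + 120*s - 72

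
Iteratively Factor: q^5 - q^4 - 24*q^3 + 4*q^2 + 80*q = (q + 4)*(q^4 - 5*q^3 - 4*q^2 + 20*q) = (q + 2)*(q + 4)*(q^3 - 7*q^2 + 10*q) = (q - 5)*(q + 2)*(q + 4)*(q^2 - 2*q) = (q - 5)*(q - 2)*(q + 2)*(q + 4)*(q)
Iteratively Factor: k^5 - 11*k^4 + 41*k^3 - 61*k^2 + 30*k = (k - 1)*(k^4 - 10*k^3 + 31*k^2 - 30*k) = (k - 3)*(k - 1)*(k^3 - 7*k^2 + 10*k) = k*(k - 3)*(k - 1)*(k^2 - 7*k + 10) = k*(k - 3)*(k - 2)*(k - 1)*(k - 5)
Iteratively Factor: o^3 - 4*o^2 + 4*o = (o - 2)*(o^2 - 2*o) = (o - 2)^2*(o)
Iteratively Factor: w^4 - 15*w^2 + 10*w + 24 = (w - 2)*(w^3 + 2*w^2 - 11*w - 12) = (w - 2)*(w + 1)*(w^2 + w - 12) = (w - 3)*(w - 2)*(w + 1)*(w + 4)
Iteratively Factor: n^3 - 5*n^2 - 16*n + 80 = (n - 5)*(n^2 - 16) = (n - 5)*(n - 4)*(n + 4)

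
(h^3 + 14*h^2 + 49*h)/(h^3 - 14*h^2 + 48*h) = (h^2 + 14*h + 49)/(h^2 - 14*h + 48)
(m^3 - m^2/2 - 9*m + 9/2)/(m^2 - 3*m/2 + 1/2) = (m^2 - 9)/(m - 1)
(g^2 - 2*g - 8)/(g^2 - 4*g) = (g + 2)/g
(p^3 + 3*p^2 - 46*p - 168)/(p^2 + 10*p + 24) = p - 7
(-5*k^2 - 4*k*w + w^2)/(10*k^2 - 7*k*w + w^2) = (k + w)/(-2*k + w)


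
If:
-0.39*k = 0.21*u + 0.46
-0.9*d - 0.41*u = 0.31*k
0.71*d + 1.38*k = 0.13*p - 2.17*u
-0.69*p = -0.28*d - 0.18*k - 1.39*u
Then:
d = 0.05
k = -1.89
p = 2.17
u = 1.31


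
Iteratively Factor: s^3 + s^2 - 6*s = (s - 2)*(s^2 + 3*s) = (s - 2)*(s + 3)*(s)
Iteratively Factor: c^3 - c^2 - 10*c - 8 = (c + 1)*(c^2 - 2*c - 8) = (c + 1)*(c + 2)*(c - 4)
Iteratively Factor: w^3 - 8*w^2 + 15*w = (w)*(w^2 - 8*w + 15) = w*(w - 5)*(w - 3)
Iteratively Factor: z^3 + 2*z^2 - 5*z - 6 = (z - 2)*(z^2 + 4*z + 3) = (z - 2)*(z + 1)*(z + 3)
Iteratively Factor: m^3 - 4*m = (m)*(m^2 - 4) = m*(m - 2)*(m + 2)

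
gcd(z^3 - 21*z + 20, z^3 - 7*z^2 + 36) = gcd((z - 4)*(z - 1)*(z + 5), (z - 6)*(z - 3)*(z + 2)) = 1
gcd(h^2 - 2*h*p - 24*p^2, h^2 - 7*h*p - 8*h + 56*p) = 1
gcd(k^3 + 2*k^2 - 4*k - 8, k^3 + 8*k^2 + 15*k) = 1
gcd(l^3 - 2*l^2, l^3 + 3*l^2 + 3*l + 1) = 1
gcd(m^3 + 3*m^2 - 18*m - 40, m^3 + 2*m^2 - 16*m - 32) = m^2 - 2*m - 8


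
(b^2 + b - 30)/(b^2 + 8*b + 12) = (b - 5)/(b + 2)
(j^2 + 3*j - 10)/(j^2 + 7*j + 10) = (j - 2)/(j + 2)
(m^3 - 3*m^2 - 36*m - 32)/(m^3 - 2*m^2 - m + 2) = (m^2 - 4*m - 32)/(m^2 - 3*m + 2)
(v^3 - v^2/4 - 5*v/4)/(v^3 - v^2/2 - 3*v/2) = (4*v - 5)/(2*(2*v - 3))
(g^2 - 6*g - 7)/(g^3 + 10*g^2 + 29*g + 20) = (g - 7)/(g^2 + 9*g + 20)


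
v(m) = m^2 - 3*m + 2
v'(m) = 2*m - 3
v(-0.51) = 3.79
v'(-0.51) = -4.02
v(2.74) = 1.29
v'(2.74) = 2.48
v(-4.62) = 37.20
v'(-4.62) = -12.24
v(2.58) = 0.92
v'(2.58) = 2.16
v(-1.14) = 6.72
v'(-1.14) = -5.28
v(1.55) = -0.25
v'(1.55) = 0.10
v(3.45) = 3.55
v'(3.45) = 3.90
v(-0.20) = 2.64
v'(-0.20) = -3.40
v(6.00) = 20.00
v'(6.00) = 9.00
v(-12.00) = 182.00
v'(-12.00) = -27.00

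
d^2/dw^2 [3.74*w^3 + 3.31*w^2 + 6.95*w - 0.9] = 22.44*w + 6.62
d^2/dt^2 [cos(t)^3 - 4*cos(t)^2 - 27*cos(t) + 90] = 105*cos(t)/4 + 8*cos(2*t) - 9*cos(3*t)/4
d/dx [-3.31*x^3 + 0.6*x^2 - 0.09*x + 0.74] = -9.93*x^2 + 1.2*x - 0.09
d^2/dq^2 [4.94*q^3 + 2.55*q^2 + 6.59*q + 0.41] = 29.64*q + 5.1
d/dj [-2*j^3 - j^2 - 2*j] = -6*j^2 - 2*j - 2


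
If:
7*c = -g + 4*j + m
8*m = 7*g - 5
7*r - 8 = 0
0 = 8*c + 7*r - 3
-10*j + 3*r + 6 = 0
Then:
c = -5/8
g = 2106/35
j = 33/35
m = 2081/40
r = 8/7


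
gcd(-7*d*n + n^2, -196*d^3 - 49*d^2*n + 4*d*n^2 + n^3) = 7*d - n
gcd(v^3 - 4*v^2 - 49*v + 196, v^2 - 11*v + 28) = v^2 - 11*v + 28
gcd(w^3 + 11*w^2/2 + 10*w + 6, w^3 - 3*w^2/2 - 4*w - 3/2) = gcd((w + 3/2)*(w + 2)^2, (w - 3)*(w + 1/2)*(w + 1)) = 1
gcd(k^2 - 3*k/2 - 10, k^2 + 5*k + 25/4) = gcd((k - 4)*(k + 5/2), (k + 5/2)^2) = k + 5/2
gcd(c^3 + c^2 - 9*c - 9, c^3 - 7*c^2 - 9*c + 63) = c^2 - 9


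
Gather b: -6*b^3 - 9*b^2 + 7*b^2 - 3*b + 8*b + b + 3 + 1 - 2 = -6*b^3 - 2*b^2 + 6*b + 2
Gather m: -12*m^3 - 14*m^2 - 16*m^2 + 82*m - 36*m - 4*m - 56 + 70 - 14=-12*m^3 - 30*m^2 + 42*m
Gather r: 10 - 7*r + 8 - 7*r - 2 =16 - 14*r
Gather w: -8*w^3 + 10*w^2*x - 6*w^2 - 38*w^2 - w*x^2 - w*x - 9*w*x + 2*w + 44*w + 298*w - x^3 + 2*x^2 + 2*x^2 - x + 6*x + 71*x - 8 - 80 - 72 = -8*w^3 + w^2*(10*x - 44) + w*(-x^2 - 10*x + 344) - x^3 + 4*x^2 + 76*x - 160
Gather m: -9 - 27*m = -27*m - 9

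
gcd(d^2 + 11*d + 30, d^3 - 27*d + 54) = d + 6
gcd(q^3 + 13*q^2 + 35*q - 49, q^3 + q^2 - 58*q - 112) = q + 7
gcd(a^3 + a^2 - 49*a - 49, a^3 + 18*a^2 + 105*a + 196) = a + 7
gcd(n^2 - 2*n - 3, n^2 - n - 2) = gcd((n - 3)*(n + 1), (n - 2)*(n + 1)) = n + 1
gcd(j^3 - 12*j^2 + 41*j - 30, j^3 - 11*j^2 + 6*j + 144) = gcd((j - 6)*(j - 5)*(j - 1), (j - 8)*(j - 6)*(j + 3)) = j - 6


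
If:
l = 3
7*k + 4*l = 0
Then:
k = -12/7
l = 3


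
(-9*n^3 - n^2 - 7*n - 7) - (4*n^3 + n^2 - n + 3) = -13*n^3 - 2*n^2 - 6*n - 10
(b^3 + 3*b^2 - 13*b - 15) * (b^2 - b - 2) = b^5 + 2*b^4 - 18*b^3 - 8*b^2 + 41*b + 30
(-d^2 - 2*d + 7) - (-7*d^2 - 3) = 6*d^2 - 2*d + 10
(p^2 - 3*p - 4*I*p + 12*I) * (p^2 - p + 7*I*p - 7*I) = p^4 - 4*p^3 + 3*I*p^3 + 31*p^2 - 12*I*p^2 - 112*p + 9*I*p + 84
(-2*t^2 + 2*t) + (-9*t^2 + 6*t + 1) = -11*t^2 + 8*t + 1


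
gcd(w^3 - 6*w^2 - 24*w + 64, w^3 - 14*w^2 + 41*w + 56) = w - 8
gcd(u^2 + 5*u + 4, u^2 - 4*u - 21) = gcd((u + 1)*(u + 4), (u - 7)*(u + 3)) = 1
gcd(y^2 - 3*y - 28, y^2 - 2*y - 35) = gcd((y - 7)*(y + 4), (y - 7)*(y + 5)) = y - 7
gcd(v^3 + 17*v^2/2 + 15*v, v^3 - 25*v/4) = v^2 + 5*v/2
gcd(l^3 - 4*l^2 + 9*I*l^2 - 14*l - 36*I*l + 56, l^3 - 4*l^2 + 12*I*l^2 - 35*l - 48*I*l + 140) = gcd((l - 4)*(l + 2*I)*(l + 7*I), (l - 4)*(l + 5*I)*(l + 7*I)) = l^2 + l*(-4 + 7*I) - 28*I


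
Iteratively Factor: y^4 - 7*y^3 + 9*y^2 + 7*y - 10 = (y - 1)*(y^3 - 6*y^2 + 3*y + 10) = (y - 2)*(y - 1)*(y^2 - 4*y - 5) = (y - 2)*(y - 1)*(y + 1)*(y - 5)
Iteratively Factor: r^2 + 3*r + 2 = (r + 2)*(r + 1)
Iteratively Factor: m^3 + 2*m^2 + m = (m + 1)*(m^2 + m) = (m + 1)^2*(m)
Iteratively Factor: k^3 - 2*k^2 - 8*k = (k - 4)*(k^2 + 2*k) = k*(k - 4)*(k + 2)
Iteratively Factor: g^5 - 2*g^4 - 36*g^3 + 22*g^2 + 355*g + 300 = (g + 1)*(g^4 - 3*g^3 - 33*g^2 + 55*g + 300) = (g + 1)*(g + 4)*(g^3 - 7*g^2 - 5*g + 75) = (g - 5)*(g + 1)*(g + 4)*(g^2 - 2*g - 15) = (g - 5)*(g + 1)*(g + 3)*(g + 4)*(g - 5)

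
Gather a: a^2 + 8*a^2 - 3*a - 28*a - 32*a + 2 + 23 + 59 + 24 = 9*a^2 - 63*a + 108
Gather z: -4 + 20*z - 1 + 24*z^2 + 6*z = 24*z^2 + 26*z - 5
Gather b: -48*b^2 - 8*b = -48*b^2 - 8*b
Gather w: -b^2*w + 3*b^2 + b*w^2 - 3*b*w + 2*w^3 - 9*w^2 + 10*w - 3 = 3*b^2 + 2*w^3 + w^2*(b - 9) + w*(-b^2 - 3*b + 10) - 3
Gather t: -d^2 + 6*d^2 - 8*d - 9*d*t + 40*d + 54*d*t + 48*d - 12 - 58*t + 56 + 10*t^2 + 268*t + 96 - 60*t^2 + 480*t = 5*d^2 + 80*d - 50*t^2 + t*(45*d + 690) + 140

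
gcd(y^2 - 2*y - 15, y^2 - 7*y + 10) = y - 5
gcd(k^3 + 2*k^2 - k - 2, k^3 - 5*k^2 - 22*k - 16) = k^2 + 3*k + 2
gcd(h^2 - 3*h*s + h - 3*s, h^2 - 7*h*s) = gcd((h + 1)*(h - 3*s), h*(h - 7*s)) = 1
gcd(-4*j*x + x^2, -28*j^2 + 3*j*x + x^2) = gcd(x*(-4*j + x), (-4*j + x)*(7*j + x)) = -4*j + x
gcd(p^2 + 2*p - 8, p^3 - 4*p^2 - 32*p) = p + 4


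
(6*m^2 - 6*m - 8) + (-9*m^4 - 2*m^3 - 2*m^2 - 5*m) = -9*m^4 - 2*m^3 + 4*m^2 - 11*m - 8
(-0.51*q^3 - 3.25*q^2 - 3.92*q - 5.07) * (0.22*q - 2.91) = -0.1122*q^4 + 0.7691*q^3 + 8.5951*q^2 + 10.2918*q + 14.7537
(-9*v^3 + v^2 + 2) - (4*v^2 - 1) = -9*v^3 - 3*v^2 + 3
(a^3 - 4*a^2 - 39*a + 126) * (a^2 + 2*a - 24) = a^5 - 2*a^4 - 71*a^3 + 144*a^2 + 1188*a - 3024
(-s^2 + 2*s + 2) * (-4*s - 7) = 4*s^3 - s^2 - 22*s - 14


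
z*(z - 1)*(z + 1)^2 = z^4 + z^3 - z^2 - z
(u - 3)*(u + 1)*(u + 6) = u^3 + 4*u^2 - 15*u - 18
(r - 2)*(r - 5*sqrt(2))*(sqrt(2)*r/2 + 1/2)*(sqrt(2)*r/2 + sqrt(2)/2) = r^4/2 - 9*sqrt(2)*r^3/4 - r^3/2 - 7*r^2/2 + 9*sqrt(2)*r^2/4 + 5*r/2 + 9*sqrt(2)*r/2 + 5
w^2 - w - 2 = (w - 2)*(w + 1)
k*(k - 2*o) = k^2 - 2*k*o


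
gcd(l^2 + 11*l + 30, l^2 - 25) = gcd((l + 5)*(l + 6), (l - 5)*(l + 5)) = l + 5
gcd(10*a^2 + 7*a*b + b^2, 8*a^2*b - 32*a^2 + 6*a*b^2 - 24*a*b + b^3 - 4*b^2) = 2*a + b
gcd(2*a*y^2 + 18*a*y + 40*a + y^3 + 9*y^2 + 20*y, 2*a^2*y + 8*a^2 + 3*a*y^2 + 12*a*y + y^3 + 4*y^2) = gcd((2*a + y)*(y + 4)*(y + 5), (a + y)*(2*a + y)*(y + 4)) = 2*a*y + 8*a + y^2 + 4*y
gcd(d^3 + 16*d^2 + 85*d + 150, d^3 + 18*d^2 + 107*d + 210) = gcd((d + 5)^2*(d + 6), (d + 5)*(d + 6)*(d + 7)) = d^2 + 11*d + 30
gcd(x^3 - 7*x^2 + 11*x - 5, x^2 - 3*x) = 1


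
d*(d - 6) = d^2 - 6*d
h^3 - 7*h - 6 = (h - 3)*(h + 1)*(h + 2)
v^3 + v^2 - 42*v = v*(v - 6)*(v + 7)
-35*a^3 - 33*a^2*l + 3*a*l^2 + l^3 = (-5*a + l)*(a + l)*(7*a + l)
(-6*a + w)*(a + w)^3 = -6*a^4 - 17*a^3*w - 15*a^2*w^2 - 3*a*w^3 + w^4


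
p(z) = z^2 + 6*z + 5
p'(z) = 2*z + 6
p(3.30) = 35.69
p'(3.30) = 12.60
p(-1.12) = -0.47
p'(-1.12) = 3.76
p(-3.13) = -3.98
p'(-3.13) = -0.26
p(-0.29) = 3.34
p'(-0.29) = 5.42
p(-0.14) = 4.18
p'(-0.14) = 5.72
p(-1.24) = -0.90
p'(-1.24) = 3.52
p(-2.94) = -4.00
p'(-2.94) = 0.12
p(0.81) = 10.52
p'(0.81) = 7.62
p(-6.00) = 5.00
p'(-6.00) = -6.00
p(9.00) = 140.00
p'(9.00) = 24.00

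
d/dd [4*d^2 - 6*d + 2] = 8*d - 6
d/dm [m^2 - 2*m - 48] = 2*m - 2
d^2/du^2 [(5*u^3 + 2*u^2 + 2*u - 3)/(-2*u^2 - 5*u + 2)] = 2*(-133*u^3 + 162*u^2 + 6*u + 59)/(8*u^6 + 60*u^5 + 126*u^4 + 5*u^3 - 126*u^2 + 60*u - 8)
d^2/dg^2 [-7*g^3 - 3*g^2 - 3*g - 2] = -42*g - 6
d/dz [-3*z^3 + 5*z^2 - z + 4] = -9*z^2 + 10*z - 1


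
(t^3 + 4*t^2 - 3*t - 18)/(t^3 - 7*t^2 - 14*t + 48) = (t + 3)/(t - 8)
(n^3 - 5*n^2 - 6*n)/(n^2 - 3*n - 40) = n*(-n^2 + 5*n + 6)/(-n^2 + 3*n + 40)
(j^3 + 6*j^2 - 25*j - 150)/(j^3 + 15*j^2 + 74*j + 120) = (j - 5)/(j + 4)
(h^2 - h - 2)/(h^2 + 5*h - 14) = (h + 1)/(h + 7)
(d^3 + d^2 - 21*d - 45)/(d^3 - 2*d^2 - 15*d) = (d + 3)/d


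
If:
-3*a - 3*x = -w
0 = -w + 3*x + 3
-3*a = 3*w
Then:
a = 1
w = -1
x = -4/3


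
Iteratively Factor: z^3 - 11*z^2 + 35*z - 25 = (z - 1)*(z^2 - 10*z + 25) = (z - 5)*(z - 1)*(z - 5)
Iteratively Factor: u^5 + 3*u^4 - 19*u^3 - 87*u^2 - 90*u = (u - 5)*(u^4 + 8*u^3 + 21*u^2 + 18*u) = (u - 5)*(u + 3)*(u^3 + 5*u^2 + 6*u) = (u - 5)*(u + 2)*(u + 3)*(u^2 + 3*u) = u*(u - 5)*(u + 2)*(u + 3)*(u + 3)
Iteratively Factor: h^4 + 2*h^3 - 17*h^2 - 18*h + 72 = (h - 2)*(h^3 + 4*h^2 - 9*h - 36) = (h - 2)*(h + 4)*(h^2 - 9) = (h - 3)*(h - 2)*(h + 4)*(h + 3)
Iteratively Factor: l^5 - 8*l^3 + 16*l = (l - 2)*(l^4 + 2*l^3 - 4*l^2 - 8*l) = (l - 2)*(l + 2)*(l^3 - 4*l) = (l - 2)^2*(l + 2)*(l^2 + 2*l) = l*(l - 2)^2*(l + 2)*(l + 2)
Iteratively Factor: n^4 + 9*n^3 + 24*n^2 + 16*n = (n + 1)*(n^3 + 8*n^2 + 16*n) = (n + 1)*(n + 4)*(n^2 + 4*n) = (n + 1)*(n + 4)^2*(n)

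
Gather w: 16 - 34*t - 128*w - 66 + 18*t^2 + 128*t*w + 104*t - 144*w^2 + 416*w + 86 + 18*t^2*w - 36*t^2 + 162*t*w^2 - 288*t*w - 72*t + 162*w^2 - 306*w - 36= -18*t^2 - 2*t + w^2*(162*t + 18) + w*(18*t^2 - 160*t - 18)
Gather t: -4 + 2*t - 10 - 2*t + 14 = 0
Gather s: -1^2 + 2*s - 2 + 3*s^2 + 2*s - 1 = 3*s^2 + 4*s - 4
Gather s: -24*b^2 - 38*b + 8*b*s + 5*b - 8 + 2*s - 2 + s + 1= -24*b^2 - 33*b + s*(8*b + 3) - 9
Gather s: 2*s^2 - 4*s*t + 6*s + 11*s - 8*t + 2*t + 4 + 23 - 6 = 2*s^2 + s*(17 - 4*t) - 6*t + 21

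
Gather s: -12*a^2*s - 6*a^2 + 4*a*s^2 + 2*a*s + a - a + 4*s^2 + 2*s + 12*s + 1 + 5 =-6*a^2 + s^2*(4*a + 4) + s*(-12*a^2 + 2*a + 14) + 6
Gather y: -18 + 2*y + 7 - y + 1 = y - 10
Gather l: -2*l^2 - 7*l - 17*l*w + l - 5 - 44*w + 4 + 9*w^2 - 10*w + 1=-2*l^2 + l*(-17*w - 6) + 9*w^2 - 54*w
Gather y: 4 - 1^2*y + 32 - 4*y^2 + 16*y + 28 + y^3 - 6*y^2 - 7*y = y^3 - 10*y^2 + 8*y + 64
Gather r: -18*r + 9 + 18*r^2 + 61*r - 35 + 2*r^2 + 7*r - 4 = 20*r^2 + 50*r - 30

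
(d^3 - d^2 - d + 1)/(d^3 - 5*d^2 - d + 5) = (d - 1)/(d - 5)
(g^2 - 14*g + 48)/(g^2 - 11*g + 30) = (g - 8)/(g - 5)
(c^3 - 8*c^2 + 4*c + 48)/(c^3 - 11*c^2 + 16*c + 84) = (c - 4)/(c - 7)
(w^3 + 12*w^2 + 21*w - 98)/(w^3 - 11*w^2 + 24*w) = (w^3 + 12*w^2 + 21*w - 98)/(w*(w^2 - 11*w + 24))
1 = 1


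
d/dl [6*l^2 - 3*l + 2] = 12*l - 3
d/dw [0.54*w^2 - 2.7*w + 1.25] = 1.08*w - 2.7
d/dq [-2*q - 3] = -2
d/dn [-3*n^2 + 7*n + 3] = 7 - 6*n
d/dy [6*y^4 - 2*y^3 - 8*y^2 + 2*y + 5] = 24*y^3 - 6*y^2 - 16*y + 2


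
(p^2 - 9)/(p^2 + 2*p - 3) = (p - 3)/(p - 1)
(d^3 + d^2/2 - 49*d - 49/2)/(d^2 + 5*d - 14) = (2*d^2 - 13*d - 7)/(2*(d - 2))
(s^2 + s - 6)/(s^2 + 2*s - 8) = (s + 3)/(s + 4)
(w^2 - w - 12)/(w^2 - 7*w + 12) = (w + 3)/(w - 3)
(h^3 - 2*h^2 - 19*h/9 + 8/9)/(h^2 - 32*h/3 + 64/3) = (3*h^2 + 2*h - 1)/(3*(h - 8))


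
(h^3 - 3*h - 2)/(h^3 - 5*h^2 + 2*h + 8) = (h + 1)/(h - 4)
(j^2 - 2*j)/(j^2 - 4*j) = (j - 2)/(j - 4)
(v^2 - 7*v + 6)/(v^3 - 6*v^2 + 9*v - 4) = (v - 6)/(v^2 - 5*v + 4)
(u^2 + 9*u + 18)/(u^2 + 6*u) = (u + 3)/u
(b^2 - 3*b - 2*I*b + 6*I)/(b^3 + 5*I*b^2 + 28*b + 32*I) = (b^2 - 3*b - 2*I*b + 6*I)/(b^3 + 5*I*b^2 + 28*b + 32*I)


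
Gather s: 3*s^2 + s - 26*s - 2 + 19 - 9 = 3*s^2 - 25*s + 8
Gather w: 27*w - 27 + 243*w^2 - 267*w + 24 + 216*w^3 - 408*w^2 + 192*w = 216*w^3 - 165*w^2 - 48*w - 3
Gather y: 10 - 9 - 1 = 0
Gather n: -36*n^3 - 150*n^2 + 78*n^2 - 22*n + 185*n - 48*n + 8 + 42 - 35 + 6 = -36*n^3 - 72*n^2 + 115*n + 21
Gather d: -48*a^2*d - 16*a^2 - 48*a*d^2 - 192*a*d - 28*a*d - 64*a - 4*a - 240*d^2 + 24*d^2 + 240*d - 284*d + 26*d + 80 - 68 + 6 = -16*a^2 - 68*a + d^2*(-48*a - 216) + d*(-48*a^2 - 220*a - 18) + 18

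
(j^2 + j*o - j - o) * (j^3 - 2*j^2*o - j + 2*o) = j^5 - j^4*o - j^4 - 2*j^3*o^2 + j^3*o - j^3 + 2*j^2*o^2 + j^2*o + j^2 + 2*j*o^2 - j*o - 2*o^2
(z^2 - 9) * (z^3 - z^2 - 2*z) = z^5 - z^4 - 11*z^3 + 9*z^2 + 18*z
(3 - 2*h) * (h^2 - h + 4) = -2*h^3 + 5*h^2 - 11*h + 12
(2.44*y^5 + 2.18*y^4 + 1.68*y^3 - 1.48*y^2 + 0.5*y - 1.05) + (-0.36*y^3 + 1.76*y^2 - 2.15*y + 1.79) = 2.44*y^5 + 2.18*y^4 + 1.32*y^3 + 0.28*y^2 - 1.65*y + 0.74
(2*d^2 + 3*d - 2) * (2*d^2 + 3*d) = 4*d^4 + 12*d^3 + 5*d^2 - 6*d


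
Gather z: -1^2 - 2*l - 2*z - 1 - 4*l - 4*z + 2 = -6*l - 6*z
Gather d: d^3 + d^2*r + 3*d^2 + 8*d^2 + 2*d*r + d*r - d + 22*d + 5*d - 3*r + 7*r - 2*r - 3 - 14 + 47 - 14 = d^3 + d^2*(r + 11) + d*(3*r + 26) + 2*r + 16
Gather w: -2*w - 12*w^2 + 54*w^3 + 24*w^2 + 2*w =54*w^3 + 12*w^2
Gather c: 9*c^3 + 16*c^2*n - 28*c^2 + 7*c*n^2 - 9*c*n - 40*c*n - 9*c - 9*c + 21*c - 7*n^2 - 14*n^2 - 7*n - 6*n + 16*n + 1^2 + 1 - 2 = 9*c^3 + c^2*(16*n - 28) + c*(7*n^2 - 49*n + 3) - 21*n^2 + 3*n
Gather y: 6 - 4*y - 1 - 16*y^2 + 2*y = -16*y^2 - 2*y + 5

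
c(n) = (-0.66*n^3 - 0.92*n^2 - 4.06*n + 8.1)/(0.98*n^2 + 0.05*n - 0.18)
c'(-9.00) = -0.60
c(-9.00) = 5.73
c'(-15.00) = -0.65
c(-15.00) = 9.52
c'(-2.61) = 1.02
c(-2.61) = 3.80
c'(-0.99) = 36.23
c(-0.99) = 16.22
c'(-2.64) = 0.97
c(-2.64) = 3.77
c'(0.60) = -183.70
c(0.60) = 25.59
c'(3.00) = -0.80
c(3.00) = -3.43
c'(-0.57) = 871.29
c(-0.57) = 93.15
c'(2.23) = -1.29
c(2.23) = -2.67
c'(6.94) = -0.63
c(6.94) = -6.02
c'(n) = (-1.96*n - 0.05)*(-0.66*n^3 - 0.92*n^2 - 4.06*n + 8.1)/(0.98*n^2 + 0.05*n - 0.18)^2 + (-1.98*n^2 - 1.84*n - 4.06)/(0.98*n^2 + 0.05*n - 0.18) = (-0.6468*n^4 - 0.0660000000000001*n^3 + 4.2892*n^2 - 15.5448*n + 0.3258)/(0.9604*n^4 + 0.098*n^3 - 0.3503*n^2 - 0.018*n + 0.0324)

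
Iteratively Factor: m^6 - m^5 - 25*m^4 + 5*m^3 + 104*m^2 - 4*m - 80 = (m - 1)*(m^5 - 25*m^3 - 20*m^2 + 84*m + 80) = (m - 2)*(m - 1)*(m^4 + 2*m^3 - 21*m^2 - 62*m - 40) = (m - 2)*(m - 1)*(m + 2)*(m^3 - 21*m - 20) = (m - 5)*(m - 2)*(m - 1)*(m + 2)*(m^2 + 5*m + 4) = (m - 5)*(m - 2)*(m - 1)*(m + 1)*(m + 2)*(m + 4)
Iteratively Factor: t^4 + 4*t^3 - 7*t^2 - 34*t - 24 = (t + 1)*(t^3 + 3*t^2 - 10*t - 24) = (t - 3)*(t + 1)*(t^2 + 6*t + 8) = (t - 3)*(t + 1)*(t + 4)*(t + 2)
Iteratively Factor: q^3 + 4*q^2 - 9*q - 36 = (q + 3)*(q^2 + q - 12) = (q - 3)*(q + 3)*(q + 4)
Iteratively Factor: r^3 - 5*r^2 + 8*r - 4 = (r - 2)*(r^2 - 3*r + 2) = (r - 2)^2*(r - 1)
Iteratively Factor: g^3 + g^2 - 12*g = (g - 3)*(g^2 + 4*g) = (g - 3)*(g + 4)*(g)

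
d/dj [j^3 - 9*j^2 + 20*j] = 3*j^2 - 18*j + 20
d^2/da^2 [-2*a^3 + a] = -12*a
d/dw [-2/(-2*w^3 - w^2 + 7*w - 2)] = 2*(-6*w^2 - 2*w + 7)/(2*w^3 + w^2 - 7*w + 2)^2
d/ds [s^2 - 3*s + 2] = 2*s - 3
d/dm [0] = 0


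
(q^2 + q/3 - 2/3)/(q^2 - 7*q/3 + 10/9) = 3*(q + 1)/(3*q - 5)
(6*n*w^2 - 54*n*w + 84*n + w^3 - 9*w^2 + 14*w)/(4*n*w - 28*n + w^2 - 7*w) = (6*n*w - 12*n + w^2 - 2*w)/(4*n + w)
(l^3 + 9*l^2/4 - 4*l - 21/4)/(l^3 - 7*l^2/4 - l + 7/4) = (l + 3)/(l - 1)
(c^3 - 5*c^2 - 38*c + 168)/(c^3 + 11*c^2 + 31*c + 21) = (c^3 - 5*c^2 - 38*c + 168)/(c^3 + 11*c^2 + 31*c + 21)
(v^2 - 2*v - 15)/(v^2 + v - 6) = (v - 5)/(v - 2)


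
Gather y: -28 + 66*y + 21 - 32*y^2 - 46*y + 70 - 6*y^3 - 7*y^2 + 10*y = -6*y^3 - 39*y^2 + 30*y + 63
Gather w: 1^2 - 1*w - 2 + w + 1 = 0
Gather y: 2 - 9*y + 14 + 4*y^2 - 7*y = 4*y^2 - 16*y + 16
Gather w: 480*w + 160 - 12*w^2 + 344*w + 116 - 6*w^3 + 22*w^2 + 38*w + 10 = -6*w^3 + 10*w^2 + 862*w + 286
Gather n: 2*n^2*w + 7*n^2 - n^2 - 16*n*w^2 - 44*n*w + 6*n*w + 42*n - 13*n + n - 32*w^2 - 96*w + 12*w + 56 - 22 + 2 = n^2*(2*w + 6) + n*(-16*w^2 - 38*w + 30) - 32*w^2 - 84*w + 36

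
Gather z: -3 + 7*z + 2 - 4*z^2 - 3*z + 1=-4*z^2 + 4*z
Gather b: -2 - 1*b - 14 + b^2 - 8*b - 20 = b^2 - 9*b - 36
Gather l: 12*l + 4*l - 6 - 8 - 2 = 16*l - 16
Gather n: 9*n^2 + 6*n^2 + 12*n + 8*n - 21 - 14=15*n^2 + 20*n - 35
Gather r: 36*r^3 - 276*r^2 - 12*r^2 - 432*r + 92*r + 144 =36*r^3 - 288*r^2 - 340*r + 144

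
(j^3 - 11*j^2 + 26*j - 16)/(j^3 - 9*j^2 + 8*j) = (j - 2)/j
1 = 1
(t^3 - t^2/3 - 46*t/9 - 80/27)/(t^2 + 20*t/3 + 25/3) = (t^2 - 2*t - 16/9)/(t + 5)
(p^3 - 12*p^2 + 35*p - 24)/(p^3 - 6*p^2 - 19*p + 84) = (p^2 - 9*p + 8)/(p^2 - 3*p - 28)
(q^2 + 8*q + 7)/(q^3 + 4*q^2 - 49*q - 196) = (q + 1)/(q^2 - 3*q - 28)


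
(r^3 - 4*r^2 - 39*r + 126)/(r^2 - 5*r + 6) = (r^2 - r - 42)/(r - 2)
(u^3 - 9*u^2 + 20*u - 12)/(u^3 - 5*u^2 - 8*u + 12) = (u - 2)/(u + 2)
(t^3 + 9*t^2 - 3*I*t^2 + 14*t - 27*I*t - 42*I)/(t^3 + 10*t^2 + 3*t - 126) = (t^2 + t*(2 - 3*I) - 6*I)/(t^2 + 3*t - 18)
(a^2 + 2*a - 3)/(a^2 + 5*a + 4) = (a^2 + 2*a - 3)/(a^2 + 5*a + 4)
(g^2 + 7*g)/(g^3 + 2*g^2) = (g + 7)/(g*(g + 2))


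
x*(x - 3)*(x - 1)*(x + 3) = x^4 - x^3 - 9*x^2 + 9*x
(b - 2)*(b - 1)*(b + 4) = b^3 + b^2 - 10*b + 8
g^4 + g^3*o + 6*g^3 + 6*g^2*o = g^2*(g + 6)*(g + o)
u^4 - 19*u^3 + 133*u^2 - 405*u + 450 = (u - 6)*(u - 5)^2*(u - 3)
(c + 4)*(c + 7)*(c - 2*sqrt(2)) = c^3 - 2*sqrt(2)*c^2 + 11*c^2 - 22*sqrt(2)*c + 28*c - 56*sqrt(2)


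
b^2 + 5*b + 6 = (b + 2)*(b + 3)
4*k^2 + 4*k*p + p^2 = (2*k + p)^2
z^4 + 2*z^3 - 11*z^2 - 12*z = z*(z - 3)*(z + 1)*(z + 4)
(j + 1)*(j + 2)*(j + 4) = j^3 + 7*j^2 + 14*j + 8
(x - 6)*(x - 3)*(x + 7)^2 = x^4 + 5*x^3 - 59*x^2 - 189*x + 882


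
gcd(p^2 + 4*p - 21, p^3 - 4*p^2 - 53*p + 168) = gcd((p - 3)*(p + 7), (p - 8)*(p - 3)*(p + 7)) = p^2 + 4*p - 21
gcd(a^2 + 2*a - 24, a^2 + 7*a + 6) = a + 6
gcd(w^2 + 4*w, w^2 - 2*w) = w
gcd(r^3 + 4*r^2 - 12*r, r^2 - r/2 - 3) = r - 2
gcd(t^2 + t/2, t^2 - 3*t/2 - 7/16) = 1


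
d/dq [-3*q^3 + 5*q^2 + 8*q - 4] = -9*q^2 + 10*q + 8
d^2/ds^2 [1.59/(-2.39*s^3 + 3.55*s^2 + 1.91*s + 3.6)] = ((22.8006*s - 11.289)*(-2.39*s^3 + 3.55*s^2 + 1.91*s + 3.6) + 1.59*(-14.34*s^2 + 14.2*s + 3.82)*(-7.17*s^2 + 7.1*s + 1.91))/(-2.39*s^3 + 3.55*s^2 + 1.91*s + 3.6)^3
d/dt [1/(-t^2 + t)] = (2*t - 1)/(t^2*(t - 1)^2)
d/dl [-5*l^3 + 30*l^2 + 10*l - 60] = -15*l^2 + 60*l + 10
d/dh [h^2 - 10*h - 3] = 2*h - 10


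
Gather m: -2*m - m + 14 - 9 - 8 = -3*m - 3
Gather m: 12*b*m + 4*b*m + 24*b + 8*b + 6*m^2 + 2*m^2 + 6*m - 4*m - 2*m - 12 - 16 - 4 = 16*b*m + 32*b + 8*m^2 - 32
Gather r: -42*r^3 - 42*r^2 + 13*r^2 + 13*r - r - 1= -42*r^3 - 29*r^2 + 12*r - 1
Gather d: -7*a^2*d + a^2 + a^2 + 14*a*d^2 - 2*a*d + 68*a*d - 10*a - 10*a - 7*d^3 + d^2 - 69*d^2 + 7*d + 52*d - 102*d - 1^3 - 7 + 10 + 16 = 2*a^2 - 20*a - 7*d^3 + d^2*(14*a - 68) + d*(-7*a^2 + 66*a - 43) + 18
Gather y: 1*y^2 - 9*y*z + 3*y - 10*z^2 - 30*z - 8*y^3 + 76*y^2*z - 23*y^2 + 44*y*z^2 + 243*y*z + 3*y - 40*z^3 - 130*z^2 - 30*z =-8*y^3 + y^2*(76*z - 22) + y*(44*z^2 + 234*z + 6) - 40*z^3 - 140*z^2 - 60*z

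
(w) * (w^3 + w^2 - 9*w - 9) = w^4 + w^3 - 9*w^2 - 9*w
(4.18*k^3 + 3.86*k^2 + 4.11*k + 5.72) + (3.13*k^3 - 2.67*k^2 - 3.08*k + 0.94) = 7.31*k^3 + 1.19*k^2 + 1.03*k + 6.66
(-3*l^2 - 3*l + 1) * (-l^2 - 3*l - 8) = 3*l^4 + 12*l^3 + 32*l^2 + 21*l - 8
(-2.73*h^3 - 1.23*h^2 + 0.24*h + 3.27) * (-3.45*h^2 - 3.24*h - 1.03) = 9.4185*h^5 + 13.0887*h^4 + 5.9691*h^3 - 10.7922*h^2 - 10.842*h - 3.3681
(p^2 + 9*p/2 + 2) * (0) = 0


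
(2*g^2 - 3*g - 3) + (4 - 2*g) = 2*g^2 - 5*g + 1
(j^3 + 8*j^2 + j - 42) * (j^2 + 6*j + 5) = j^5 + 14*j^4 + 54*j^3 + 4*j^2 - 247*j - 210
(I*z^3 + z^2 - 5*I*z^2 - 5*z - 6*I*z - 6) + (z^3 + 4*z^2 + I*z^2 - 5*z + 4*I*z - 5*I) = z^3 + I*z^3 + 5*z^2 - 4*I*z^2 - 10*z - 2*I*z - 6 - 5*I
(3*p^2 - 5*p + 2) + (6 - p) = 3*p^2 - 6*p + 8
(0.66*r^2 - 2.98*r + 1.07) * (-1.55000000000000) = -1.023*r^2 + 4.619*r - 1.6585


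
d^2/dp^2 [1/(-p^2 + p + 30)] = 2*(-p^2 + p + (2*p - 1)^2 + 30)/(-p^2 + p + 30)^3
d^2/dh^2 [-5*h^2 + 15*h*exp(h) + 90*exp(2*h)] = 15*h*exp(h) + 360*exp(2*h) + 30*exp(h) - 10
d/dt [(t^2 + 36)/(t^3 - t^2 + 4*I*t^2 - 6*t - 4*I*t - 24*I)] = (-t^4 + t^2*(-114 - 4*I) + t*(72 - 336*I) + 216 + 144*I)/(t^6 + t^5*(-2 + 8*I) + t^4*(-27 - 16*I) + t^3*(44 - 88*I) + t^2*(212 + 96*I) + t*(-192 + 288*I) - 576)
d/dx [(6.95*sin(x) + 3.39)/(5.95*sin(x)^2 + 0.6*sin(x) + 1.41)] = (-41.3525*sin(x)^2 - 40.341*sin(x) + 7.7655)*cos(x)/(35.4025*sin(x)^4 + 7.14*sin(x)^3 + 17.139*sin(x)^2 + 1.692*sin(x) + 1.9881)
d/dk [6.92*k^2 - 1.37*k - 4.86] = 13.84*k - 1.37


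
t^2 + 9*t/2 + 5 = (t + 2)*(t + 5/2)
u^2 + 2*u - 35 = (u - 5)*(u + 7)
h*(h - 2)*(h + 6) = h^3 + 4*h^2 - 12*h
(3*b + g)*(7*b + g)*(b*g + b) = 21*b^3*g + 21*b^3 + 10*b^2*g^2 + 10*b^2*g + b*g^3 + b*g^2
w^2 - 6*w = w*(w - 6)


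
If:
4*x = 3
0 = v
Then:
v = 0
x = 3/4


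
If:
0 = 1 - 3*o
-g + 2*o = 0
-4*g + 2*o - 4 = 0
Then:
No Solution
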